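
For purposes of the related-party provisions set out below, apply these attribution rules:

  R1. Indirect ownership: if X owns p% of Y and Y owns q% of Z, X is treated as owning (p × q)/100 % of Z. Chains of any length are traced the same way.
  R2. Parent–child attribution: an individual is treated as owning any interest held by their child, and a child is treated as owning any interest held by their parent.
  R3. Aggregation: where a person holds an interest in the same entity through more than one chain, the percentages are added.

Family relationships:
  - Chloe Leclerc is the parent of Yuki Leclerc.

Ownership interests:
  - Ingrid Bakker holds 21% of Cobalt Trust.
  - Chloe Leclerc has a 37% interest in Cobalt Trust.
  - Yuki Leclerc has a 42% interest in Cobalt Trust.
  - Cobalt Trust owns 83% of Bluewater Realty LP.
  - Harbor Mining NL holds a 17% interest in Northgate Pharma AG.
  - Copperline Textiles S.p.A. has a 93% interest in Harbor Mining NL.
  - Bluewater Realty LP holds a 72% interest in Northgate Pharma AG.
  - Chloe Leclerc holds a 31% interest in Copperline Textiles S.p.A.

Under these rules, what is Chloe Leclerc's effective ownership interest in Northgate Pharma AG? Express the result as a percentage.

By parent–child attribution (R2), Chloe Leclerc is treated as also owning Yuki Leclerc's interest in Cobalt Trust, giving 37% + 42% = 79%.
Chain via Copperline Textiles S.p.A. → Harbor Mining NL (R1): 31% × 93% × 17% = 4.9011% of Northgate Pharma AG.
Chain via Cobalt Trust → Bluewater Realty LP (R1): 79% × 83% × 72% = 47.2104% of Northgate Pharma AG.
Aggregating (R3): 4.9011% + 47.2104% = 52.1115%.

52.1115%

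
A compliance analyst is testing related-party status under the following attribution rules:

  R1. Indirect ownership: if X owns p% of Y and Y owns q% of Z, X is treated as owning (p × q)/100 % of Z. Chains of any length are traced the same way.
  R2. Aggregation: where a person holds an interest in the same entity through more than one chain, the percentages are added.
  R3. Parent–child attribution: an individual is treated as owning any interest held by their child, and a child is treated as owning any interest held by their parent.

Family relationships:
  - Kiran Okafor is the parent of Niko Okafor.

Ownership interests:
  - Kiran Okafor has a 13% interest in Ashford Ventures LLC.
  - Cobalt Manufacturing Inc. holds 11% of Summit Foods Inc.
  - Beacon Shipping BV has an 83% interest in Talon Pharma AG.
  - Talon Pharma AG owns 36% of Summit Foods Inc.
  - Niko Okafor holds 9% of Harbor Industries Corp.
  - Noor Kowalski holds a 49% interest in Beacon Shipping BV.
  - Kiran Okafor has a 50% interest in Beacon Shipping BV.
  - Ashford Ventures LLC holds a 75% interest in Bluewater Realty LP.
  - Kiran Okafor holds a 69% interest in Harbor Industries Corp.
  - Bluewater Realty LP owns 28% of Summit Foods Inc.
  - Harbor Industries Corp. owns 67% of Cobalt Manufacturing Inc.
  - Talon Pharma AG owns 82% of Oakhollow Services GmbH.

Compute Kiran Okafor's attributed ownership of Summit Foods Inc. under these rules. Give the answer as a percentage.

23.4186%

By parent–child attribution (R3), Kiran Okafor is treated as also owning Niko Okafor's interest in Harbor Industries Corp, giving 69% + 9% = 78%.
Chain via Beacon Shipping BV → Talon Pharma AG (R1): 50% × 83% × 36% = 14.94% of Summit Foods Inc.
Chain via Harbor Industries Corp. → Cobalt Manufacturing Inc. (R1): 78% × 67% × 11% = 5.7486% of Summit Foods Inc.
Chain via Ashford Ventures LLC → Bluewater Realty LP (R1): 13% × 75% × 28% = 2.73% of Summit Foods Inc.
Aggregating (R2): 14.94% + 5.7486% + 2.73% = 23.4186%.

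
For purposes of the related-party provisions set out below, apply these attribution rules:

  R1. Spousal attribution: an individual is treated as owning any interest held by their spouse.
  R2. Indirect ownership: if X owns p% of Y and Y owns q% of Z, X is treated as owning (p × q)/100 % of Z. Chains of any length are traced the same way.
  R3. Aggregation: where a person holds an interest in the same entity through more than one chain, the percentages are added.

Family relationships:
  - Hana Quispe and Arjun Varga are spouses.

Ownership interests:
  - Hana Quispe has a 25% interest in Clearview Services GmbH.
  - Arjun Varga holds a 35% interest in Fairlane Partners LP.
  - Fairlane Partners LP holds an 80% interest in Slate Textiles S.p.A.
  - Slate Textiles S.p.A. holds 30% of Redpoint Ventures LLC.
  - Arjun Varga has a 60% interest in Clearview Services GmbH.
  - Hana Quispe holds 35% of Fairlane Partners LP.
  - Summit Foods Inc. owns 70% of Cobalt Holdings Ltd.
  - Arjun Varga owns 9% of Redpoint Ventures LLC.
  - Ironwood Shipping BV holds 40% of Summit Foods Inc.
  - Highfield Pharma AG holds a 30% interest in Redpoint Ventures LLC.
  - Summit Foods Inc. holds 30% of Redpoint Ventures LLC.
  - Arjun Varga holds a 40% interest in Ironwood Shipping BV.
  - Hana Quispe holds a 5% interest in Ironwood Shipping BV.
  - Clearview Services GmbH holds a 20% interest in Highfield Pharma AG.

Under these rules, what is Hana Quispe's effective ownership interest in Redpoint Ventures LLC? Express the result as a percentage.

36.3%

By spousal attribution (R1), Hana Quispe is treated as also owning Arjun Varga's interest in Ironwood Shipping BV, giving 5% + 40% = 45%.
By spousal attribution (R1), Hana Quispe is treated as also owning Arjun Varga's interest in Fairlane Partners LP, giving 35% + 35% = 70%.
By spousal attribution (R1), Hana Quispe is treated as also owning Arjun Varga's interest in Clearview Services GmbH, giving 25% + 60% = 85%.
By spousal attribution (R1), Hana Quispe is treated as owning Arjun Varga's 9% interest in Redpoint Ventures LLC.
Chain via Ironwood Shipping BV → Summit Foods Inc. (R2): 45% × 40% × 30% = 5.4% of Redpoint Ventures LLC.
Chain via Fairlane Partners LP → Slate Textiles S.p.A. (R2): 70% × 80% × 30% = 16.8% of Redpoint Ventures LLC.
Chain via Clearview Services GmbH → Highfield Pharma AG (R2): 85% × 20% × 30% = 5.1% of Redpoint Ventures LLC.
Direct interest in Redpoint Ventures LLC: 9%.
Aggregating (R3): 5.4% + 16.8% + 5.1% + 9% = 36.3%.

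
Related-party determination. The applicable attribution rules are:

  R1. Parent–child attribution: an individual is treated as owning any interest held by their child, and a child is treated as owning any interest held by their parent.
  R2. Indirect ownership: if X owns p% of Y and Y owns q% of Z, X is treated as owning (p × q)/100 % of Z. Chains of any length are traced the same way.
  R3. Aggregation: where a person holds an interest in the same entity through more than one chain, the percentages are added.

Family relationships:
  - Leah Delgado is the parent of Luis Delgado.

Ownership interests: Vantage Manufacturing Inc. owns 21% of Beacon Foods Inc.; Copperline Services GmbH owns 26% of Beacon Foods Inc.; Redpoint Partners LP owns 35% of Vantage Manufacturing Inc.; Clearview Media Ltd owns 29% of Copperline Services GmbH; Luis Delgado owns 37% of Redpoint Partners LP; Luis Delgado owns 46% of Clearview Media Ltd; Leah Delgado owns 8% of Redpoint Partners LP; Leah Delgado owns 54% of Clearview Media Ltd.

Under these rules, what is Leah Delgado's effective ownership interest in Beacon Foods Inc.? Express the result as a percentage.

10.8475%

By parent–child attribution (R1), Leah Delgado is treated as also owning Luis Delgado's interest in Redpoint Partners LP, giving 8% + 37% = 45%.
By parent–child attribution (R1), Leah Delgado is treated as also owning Luis Delgado's interest in Clearview Media Ltd, giving 54% + 46% = 100%.
Chain via Redpoint Partners LP → Vantage Manufacturing Inc. (R2): 45% × 35% × 21% = 3.3075% of Beacon Foods Inc.
Chain via Clearview Media Ltd → Copperline Services GmbH (R2): 100% × 29% × 26% = 7.54% of Beacon Foods Inc.
Aggregating (R3): 3.3075% + 7.54% = 10.8475%.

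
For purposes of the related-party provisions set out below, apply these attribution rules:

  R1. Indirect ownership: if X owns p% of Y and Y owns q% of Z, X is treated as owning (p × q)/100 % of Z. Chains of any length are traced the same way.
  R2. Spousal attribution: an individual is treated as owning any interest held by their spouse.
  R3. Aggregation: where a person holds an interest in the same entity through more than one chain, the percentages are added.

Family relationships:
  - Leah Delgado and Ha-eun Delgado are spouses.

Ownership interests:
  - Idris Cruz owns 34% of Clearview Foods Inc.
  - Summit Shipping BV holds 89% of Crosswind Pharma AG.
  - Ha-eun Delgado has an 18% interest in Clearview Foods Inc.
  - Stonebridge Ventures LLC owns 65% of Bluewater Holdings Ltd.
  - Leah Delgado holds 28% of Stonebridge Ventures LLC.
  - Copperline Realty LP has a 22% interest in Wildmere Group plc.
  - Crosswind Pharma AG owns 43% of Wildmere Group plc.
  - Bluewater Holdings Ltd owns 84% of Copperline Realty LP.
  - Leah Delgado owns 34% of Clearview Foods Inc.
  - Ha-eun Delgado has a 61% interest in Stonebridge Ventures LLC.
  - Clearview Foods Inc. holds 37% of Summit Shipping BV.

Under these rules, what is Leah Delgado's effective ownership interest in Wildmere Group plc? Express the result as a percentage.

18.053828%

By spousal attribution (R2), Leah Delgado is treated as also owning Ha-eun Delgado's interest in Stonebridge Ventures LLC, giving 28% + 61% = 89%.
By spousal attribution (R2), Leah Delgado is treated as also owning Ha-eun Delgado's interest in Clearview Foods Inc, giving 34% + 18% = 52%.
Chain via Stonebridge Ventures LLC → Bluewater Holdings Ltd → Copperline Realty LP (R1): 89% × 65% × 84% × 22% = 10.69068% of Wildmere Group plc.
Chain via Clearview Foods Inc. → Summit Shipping BV → Crosswind Pharma AG (R1): 52% × 37% × 89% × 43% = 7.363148% of Wildmere Group plc.
Aggregating (R3): 10.69068% + 7.363148% = 18.053828%.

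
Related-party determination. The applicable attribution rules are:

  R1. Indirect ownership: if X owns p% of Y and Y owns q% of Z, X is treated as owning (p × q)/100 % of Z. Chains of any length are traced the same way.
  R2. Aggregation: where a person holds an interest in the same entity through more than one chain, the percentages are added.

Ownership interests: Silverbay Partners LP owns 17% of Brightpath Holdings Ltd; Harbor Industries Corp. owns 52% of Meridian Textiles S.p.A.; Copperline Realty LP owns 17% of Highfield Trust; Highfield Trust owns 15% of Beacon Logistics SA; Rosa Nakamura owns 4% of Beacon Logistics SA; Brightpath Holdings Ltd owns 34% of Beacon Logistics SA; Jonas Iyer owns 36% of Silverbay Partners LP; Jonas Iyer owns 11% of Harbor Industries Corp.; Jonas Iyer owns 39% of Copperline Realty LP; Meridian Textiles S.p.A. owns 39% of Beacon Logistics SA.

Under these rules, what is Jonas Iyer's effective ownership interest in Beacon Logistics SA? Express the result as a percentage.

5.3061%

Chain via Copperline Realty LP → Highfield Trust (R1): 39% × 17% × 15% = 0.9945% of Beacon Logistics SA.
Chain via Harbor Industries Corp. → Meridian Textiles S.p.A. (R1): 11% × 52% × 39% = 2.2308% of Beacon Logistics SA.
Chain via Silverbay Partners LP → Brightpath Holdings Ltd (R1): 36% × 17% × 34% = 2.0808% of Beacon Logistics SA.
Aggregating (R2): 0.9945% + 2.2308% + 2.0808% = 5.3061%.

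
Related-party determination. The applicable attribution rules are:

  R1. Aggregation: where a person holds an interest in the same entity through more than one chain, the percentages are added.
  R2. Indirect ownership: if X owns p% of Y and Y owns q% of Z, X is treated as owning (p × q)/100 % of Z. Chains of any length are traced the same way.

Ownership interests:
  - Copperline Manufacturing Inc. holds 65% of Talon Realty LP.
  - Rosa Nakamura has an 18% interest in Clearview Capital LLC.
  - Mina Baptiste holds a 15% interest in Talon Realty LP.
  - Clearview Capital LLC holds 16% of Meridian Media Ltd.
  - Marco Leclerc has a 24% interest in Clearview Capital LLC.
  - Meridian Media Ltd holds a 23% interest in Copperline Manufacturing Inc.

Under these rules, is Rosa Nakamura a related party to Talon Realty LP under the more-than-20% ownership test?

No

Chain via Clearview Capital LLC → Meridian Media Ltd → Copperline Manufacturing Inc. (R2): 18% × 16% × 23% × 65% = 0.43056% of Talon Realty LP.
0.43056% does not exceed the 20% threshold, so Rosa is not a related party to Talon Realty LP.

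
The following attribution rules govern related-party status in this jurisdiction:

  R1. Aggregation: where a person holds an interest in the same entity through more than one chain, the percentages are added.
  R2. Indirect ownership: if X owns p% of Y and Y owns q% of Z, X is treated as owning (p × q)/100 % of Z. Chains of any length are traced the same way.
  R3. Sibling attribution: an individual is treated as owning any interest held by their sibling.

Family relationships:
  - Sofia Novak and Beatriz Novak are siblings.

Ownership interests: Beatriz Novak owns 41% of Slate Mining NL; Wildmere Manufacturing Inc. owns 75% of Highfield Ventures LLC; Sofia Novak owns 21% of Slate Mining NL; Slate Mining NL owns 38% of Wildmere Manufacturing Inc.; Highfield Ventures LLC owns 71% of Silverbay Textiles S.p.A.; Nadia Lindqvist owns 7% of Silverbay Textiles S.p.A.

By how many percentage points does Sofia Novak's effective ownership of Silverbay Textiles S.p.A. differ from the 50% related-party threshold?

37.4543

By sibling attribution (R3), Sofia Novak is treated as also owning Beatriz Novak's interest in Slate Mining NL, giving 21% + 41% = 62%.
Chain via Slate Mining NL → Wildmere Manufacturing Inc. → Highfield Ventures LLC (R2): 62% × 38% × 75% × 71% = 12.5457% of Silverbay Textiles S.p.A.
12.5457% falls short of the 50% threshold by 37.4543 percentage points.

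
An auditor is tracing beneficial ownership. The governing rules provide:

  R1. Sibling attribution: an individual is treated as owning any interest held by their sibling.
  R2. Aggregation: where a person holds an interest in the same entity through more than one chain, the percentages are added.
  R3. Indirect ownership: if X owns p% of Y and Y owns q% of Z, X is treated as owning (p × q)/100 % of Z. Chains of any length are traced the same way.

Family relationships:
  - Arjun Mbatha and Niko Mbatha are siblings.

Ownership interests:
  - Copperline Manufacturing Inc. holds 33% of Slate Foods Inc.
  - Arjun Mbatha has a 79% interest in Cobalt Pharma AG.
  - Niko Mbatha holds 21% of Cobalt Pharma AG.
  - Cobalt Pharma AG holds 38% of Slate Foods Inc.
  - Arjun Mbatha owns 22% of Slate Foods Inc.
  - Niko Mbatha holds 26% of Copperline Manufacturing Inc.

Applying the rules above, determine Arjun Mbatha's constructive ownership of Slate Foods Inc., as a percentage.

68.58%

By sibling attribution (R1), Arjun Mbatha is treated as also owning Niko Mbatha's interest in Cobalt Pharma AG, giving 79% + 21% = 100%.
By sibling attribution (R1), Arjun Mbatha is treated as owning Niko Mbatha's 26% interest in Copperline Manufacturing Inc.
Chain via Cobalt Pharma AG (R3): 100% × 38% = 38% of Slate Foods Inc.
Direct interest in Slate Foods Inc: 22%.
Chain via Copperline Manufacturing Inc. (R3): 26% × 33% = 8.58% of Slate Foods Inc.
Aggregating (R2): 38% + 22% + 8.58% = 68.58%.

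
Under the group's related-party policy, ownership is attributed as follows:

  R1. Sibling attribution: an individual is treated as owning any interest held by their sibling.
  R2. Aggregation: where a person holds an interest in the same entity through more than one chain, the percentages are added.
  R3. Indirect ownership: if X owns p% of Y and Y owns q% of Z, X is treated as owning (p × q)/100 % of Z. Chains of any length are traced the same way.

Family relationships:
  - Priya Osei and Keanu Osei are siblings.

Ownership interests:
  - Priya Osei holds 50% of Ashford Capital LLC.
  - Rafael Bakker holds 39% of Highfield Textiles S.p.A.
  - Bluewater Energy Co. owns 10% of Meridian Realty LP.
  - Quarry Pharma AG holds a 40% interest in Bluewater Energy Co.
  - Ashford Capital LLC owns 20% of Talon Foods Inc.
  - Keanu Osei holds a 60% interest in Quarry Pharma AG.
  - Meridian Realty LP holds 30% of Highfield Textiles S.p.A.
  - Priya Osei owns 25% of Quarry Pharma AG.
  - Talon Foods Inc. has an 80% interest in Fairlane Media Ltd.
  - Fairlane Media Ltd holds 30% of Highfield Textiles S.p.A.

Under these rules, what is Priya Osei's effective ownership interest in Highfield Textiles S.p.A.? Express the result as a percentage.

3.42%

By sibling attribution (R1), Priya Osei is treated as also owning Keanu Osei's interest in Quarry Pharma AG, giving 25% + 60% = 85%.
Chain via Ashford Capital LLC → Talon Foods Inc. → Fairlane Media Ltd (R3): 50% × 20% × 80% × 30% = 2.4% of Highfield Textiles S.p.A.
Chain via Quarry Pharma AG → Bluewater Energy Co. → Meridian Realty LP (R3): 85% × 40% × 10% × 30% = 1.02% of Highfield Textiles S.p.A.
Aggregating (R2): 2.4% + 1.02% = 3.42%.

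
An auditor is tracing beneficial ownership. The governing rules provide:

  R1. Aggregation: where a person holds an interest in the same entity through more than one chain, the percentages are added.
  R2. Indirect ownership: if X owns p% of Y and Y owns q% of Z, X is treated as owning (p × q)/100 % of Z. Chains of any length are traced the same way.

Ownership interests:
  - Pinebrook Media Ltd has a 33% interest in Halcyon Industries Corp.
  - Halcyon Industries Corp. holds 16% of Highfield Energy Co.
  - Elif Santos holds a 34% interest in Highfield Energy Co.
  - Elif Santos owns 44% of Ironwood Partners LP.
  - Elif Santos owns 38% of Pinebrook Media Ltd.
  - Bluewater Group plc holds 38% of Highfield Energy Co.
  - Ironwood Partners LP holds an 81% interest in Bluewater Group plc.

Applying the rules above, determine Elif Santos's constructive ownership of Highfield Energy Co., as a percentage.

Chain via Ironwood Partners LP → Bluewater Group plc (R2): 44% × 81% × 38% = 13.5432% of Highfield Energy Co.
Chain via Pinebrook Media Ltd → Halcyon Industries Corp. (R2): 38% × 33% × 16% = 2.0064% of Highfield Energy Co.
Direct interest in Highfield Energy Co: 34%.
Aggregating (R1): 13.5432% + 2.0064% + 34% = 49.5496%.

49.5496%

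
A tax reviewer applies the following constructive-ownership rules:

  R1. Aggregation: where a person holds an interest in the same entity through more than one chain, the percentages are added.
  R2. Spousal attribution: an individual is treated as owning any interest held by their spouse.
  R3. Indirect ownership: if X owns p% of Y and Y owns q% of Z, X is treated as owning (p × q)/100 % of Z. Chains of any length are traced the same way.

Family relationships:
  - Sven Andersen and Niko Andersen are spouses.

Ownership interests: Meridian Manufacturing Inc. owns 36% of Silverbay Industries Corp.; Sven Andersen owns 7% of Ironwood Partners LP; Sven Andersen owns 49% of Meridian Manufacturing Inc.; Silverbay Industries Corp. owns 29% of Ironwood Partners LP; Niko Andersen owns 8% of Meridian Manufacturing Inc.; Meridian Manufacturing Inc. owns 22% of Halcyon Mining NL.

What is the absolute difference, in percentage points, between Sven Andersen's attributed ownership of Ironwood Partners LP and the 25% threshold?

12.0492

By spousal attribution (R2), Sven Andersen is treated as also owning Niko Andersen's interest in Meridian Manufacturing Inc, giving 49% + 8% = 57%.
Chain via Meridian Manufacturing Inc. → Silverbay Industries Corp. (R3): 57% × 36% × 29% = 5.9508% of Ironwood Partners LP.
Direct interest in Ironwood Partners LP: 7%.
Aggregating (R1): 5.9508% + 7% = 12.9508%.
12.9508% falls short of the 25% threshold by 12.0492 percentage points.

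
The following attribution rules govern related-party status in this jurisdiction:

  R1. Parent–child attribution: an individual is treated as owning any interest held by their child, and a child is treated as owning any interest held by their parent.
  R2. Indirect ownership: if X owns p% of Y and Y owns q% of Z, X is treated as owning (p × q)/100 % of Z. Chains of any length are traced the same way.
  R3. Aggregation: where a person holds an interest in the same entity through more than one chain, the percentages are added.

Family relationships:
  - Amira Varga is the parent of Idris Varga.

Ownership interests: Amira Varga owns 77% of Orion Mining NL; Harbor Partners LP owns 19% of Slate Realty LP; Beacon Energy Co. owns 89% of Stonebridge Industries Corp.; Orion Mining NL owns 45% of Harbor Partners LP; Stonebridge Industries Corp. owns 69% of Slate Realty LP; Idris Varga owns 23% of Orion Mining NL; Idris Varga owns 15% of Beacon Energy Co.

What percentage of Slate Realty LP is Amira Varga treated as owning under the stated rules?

17.7615%

By parent–child attribution (R1), Amira Varga is treated as also owning Idris Varga's interest in Orion Mining NL, giving 77% + 23% = 100%.
By parent–child attribution (R1), Amira Varga is treated as owning Idris Varga's 15% interest in Beacon Energy Co.
Chain via Orion Mining NL → Harbor Partners LP (R2): 100% × 45% × 19% = 8.55% of Slate Realty LP.
Chain via Beacon Energy Co. → Stonebridge Industries Corp. (R2): 15% × 89% × 69% = 9.2115% of Slate Realty LP.
Aggregating (R3): 8.55% + 9.2115% = 17.7615%.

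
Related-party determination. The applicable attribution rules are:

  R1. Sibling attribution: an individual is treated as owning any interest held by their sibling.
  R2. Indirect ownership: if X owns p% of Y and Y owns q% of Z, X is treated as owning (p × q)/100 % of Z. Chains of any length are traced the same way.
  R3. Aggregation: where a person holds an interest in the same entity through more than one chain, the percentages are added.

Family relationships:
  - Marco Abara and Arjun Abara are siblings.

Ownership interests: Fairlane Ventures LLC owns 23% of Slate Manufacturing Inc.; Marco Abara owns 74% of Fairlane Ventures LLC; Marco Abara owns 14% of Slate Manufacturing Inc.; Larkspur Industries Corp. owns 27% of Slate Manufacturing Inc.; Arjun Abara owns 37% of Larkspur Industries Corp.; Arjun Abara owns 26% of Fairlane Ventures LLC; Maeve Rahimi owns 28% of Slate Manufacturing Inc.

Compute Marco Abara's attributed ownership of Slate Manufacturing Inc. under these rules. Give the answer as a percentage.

46.99%

By sibling attribution (R1), Marco Abara is treated as also owning Arjun Abara's interest in Fairlane Ventures LLC, giving 74% + 26% = 100%.
By sibling attribution (R1), Marco Abara is treated as owning Arjun Abara's 37% interest in Larkspur Industries Corp.
Chain via Fairlane Ventures LLC (R2): 100% × 23% = 23% of Slate Manufacturing Inc.
Direct interest in Slate Manufacturing Inc: 14%.
Chain via Larkspur Industries Corp. (R2): 37% × 27% = 9.99% of Slate Manufacturing Inc.
Aggregating (R3): 23% + 14% + 9.99% = 46.99%.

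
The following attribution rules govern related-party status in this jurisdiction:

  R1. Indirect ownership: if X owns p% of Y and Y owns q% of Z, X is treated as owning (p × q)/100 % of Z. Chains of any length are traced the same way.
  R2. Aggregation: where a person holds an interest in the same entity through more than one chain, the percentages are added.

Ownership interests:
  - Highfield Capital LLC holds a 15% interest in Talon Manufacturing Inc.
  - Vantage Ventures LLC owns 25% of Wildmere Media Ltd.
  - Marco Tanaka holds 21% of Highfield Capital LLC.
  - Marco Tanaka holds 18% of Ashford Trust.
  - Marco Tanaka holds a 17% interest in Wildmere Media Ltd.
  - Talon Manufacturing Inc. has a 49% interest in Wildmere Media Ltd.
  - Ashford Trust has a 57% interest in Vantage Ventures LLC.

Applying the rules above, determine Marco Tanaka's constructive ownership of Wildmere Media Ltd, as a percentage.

Chain via Highfield Capital LLC → Talon Manufacturing Inc. (R1): 21% × 15% × 49% = 1.5435% of Wildmere Media Ltd.
Chain via Ashford Trust → Vantage Ventures LLC (R1): 18% × 57% × 25% = 2.565% of Wildmere Media Ltd.
Direct interest in Wildmere Media Ltd: 17%.
Aggregating (R2): 1.5435% + 2.565% + 17% = 21.1085%.

21.1085%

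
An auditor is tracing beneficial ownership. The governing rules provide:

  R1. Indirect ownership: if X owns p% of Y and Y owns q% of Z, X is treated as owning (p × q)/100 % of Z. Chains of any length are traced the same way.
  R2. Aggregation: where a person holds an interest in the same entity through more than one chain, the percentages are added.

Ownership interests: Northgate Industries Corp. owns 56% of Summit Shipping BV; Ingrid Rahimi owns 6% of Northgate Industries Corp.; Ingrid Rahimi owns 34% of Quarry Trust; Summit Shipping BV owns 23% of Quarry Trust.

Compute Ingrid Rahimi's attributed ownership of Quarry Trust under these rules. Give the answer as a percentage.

34.7728%

Chain via Northgate Industries Corp. → Summit Shipping BV (R1): 6% × 56% × 23% = 0.7728% of Quarry Trust.
Direct interest in Quarry Trust: 34%.
Aggregating (R2): 0.7728% + 34% = 34.7728%.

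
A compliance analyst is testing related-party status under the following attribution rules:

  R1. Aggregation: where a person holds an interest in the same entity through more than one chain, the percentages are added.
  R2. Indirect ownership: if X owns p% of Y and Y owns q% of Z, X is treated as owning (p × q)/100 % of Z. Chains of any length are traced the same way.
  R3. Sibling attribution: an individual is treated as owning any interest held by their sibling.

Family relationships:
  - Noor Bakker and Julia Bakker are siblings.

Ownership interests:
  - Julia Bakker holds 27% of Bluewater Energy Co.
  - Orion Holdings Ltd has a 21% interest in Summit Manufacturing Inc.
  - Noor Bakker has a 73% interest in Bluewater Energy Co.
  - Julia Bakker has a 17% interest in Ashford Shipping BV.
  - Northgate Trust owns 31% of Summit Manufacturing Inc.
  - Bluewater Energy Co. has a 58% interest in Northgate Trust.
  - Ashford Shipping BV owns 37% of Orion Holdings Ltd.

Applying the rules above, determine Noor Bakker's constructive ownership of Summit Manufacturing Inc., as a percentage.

19.3009%

By sibling attribution (R3), Noor Bakker is treated as also owning Julia Bakker's interest in Bluewater Energy Co, giving 73% + 27% = 100%.
By sibling attribution (R3), Noor Bakker is treated as owning Julia Bakker's 17% interest in Ashford Shipping BV.
Chain via Bluewater Energy Co. → Northgate Trust (R2): 100% × 58% × 31% = 17.98% of Summit Manufacturing Inc.
Chain via Ashford Shipping BV → Orion Holdings Ltd (R2): 17% × 37% × 21% = 1.3209% of Summit Manufacturing Inc.
Aggregating (R1): 17.98% + 1.3209% = 19.3009%.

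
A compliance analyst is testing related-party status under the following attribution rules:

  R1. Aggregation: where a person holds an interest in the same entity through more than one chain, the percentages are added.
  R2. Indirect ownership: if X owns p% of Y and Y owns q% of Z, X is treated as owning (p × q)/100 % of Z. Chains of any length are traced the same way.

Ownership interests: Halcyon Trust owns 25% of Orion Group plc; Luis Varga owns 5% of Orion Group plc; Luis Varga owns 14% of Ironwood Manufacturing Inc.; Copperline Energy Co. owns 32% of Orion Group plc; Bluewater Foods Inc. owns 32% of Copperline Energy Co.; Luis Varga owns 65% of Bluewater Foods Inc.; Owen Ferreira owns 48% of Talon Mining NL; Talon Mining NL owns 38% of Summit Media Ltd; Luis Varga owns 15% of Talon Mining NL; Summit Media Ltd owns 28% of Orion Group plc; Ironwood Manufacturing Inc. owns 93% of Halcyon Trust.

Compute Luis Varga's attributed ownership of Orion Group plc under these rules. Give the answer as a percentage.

16.507%

Chain via Bluewater Foods Inc. → Copperline Energy Co. (R2): 65% × 32% × 32% = 6.656% of Orion Group plc.
Chain via Talon Mining NL → Summit Media Ltd (R2): 15% × 38% × 28% = 1.596% of Orion Group plc.
Chain via Ironwood Manufacturing Inc. → Halcyon Trust (R2): 14% × 93% × 25% = 3.255% of Orion Group plc.
Direct interest in Orion Group plc: 5%.
Aggregating (R1): 6.656% + 1.596% + 3.255% + 5% = 16.507%.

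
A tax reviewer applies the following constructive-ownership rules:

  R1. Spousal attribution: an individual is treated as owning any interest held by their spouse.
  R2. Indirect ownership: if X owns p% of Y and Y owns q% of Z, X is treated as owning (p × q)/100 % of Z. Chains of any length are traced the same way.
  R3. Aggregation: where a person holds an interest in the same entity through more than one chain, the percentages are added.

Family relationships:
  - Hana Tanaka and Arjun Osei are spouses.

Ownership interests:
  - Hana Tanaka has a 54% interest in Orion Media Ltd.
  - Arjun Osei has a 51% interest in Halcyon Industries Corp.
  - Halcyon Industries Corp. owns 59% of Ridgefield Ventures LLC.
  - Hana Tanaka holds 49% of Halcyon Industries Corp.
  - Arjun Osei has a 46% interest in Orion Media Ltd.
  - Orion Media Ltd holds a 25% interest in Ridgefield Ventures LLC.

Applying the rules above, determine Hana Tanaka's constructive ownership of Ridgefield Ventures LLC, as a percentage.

84%

By spousal attribution (R1), Hana Tanaka is treated as also owning Arjun Osei's interest in Halcyon Industries Corp, giving 49% + 51% = 100%.
By spousal attribution (R1), Hana Tanaka is treated as also owning Arjun Osei's interest in Orion Media Ltd, giving 54% + 46% = 100%.
Chain via Halcyon Industries Corp. (R2): 100% × 59% = 59% of Ridgefield Ventures LLC.
Chain via Orion Media Ltd (R2): 100% × 25% = 25% of Ridgefield Ventures LLC.
Aggregating (R3): 59% + 25% = 84%.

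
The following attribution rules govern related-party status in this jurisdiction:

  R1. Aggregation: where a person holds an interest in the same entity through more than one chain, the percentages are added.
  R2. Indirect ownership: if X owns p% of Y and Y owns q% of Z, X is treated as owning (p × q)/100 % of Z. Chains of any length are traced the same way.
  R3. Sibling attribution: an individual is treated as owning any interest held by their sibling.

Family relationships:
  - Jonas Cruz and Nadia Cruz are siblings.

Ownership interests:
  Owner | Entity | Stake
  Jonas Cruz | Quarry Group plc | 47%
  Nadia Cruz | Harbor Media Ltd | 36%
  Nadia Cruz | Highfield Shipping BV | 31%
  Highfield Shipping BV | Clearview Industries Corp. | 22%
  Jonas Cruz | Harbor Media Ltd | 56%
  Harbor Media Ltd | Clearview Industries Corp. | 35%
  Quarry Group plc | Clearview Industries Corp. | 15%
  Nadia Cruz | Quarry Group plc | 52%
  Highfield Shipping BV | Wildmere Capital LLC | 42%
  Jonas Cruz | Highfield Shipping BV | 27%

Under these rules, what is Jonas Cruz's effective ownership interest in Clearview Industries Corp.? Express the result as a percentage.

By sibling attribution (R3), Jonas Cruz is treated as also owning Nadia Cruz's interest in Harbor Media Ltd, giving 56% + 36% = 92%.
By sibling attribution (R3), Jonas Cruz is treated as also owning Nadia Cruz's interest in Quarry Group plc, giving 47% + 52% = 99%.
By sibling attribution (R3), Jonas Cruz is treated as also owning Nadia Cruz's interest in Highfield Shipping BV, giving 27% + 31% = 58%.
Chain via Harbor Media Ltd (R2): 92% × 35% = 32.2% of Clearview Industries Corp.
Chain via Quarry Group plc (R2): 99% × 15% = 14.85% of Clearview Industries Corp.
Chain via Highfield Shipping BV (R2): 58% × 22% = 12.76% of Clearview Industries Corp.
Aggregating (R1): 32.2% + 14.85% + 12.76% = 59.81%.

59.81%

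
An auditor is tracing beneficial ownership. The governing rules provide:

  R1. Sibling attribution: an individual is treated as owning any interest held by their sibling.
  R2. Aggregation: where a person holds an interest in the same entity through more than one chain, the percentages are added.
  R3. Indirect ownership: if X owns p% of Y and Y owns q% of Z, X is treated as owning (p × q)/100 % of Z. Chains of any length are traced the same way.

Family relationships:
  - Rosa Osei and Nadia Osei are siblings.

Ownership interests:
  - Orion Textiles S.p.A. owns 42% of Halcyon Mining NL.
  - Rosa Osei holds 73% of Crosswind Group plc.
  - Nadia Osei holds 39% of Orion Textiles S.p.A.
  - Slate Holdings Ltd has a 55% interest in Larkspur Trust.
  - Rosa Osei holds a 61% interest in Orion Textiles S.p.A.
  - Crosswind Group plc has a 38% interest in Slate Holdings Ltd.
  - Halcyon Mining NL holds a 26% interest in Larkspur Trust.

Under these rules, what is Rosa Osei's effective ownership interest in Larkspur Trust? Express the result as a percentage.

By sibling attribution (R1), Rosa Osei is treated as also owning Nadia Osei's interest in Orion Textiles S.p.A, giving 61% + 39% = 100%.
Chain via Orion Textiles S.p.A. → Halcyon Mining NL (R3): 100% × 42% × 26% = 10.92% of Larkspur Trust.
Chain via Crosswind Group plc → Slate Holdings Ltd (R3): 73% × 38% × 55% = 15.257% of Larkspur Trust.
Aggregating (R2): 10.92% + 15.257% = 26.177%.

26.177%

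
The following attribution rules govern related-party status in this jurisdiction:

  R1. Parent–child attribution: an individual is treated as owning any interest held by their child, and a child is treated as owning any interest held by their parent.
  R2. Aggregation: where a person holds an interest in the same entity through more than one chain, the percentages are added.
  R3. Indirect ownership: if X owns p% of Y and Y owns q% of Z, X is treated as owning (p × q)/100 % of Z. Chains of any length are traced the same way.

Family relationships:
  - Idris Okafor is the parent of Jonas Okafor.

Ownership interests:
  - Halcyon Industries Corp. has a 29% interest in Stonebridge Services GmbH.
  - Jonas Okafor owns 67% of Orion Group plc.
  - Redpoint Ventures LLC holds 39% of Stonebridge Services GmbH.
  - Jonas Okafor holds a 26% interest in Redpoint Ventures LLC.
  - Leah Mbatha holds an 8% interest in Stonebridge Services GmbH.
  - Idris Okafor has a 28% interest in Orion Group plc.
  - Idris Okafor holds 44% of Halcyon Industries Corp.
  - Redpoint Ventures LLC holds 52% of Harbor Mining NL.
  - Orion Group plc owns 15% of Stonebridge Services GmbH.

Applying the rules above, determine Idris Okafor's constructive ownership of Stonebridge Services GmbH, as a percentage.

37.15%

By parent–child attribution (R1), Idris Okafor is treated as also owning Jonas Okafor's interest in Orion Group plc, giving 28% + 67% = 95%.
By parent–child attribution (R1), Idris Okafor is treated as owning Jonas Okafor's 26% interest in Redpoint Ventures LLC.
Chain via Orion Group plc (R3): 95% × 15% = 14.25% of Stonebridge Services GmbH.
Chain via Halcyon Industries Corp. (R3): 44% × 29% = 12.76% of Stonebridge Services GmbH.
Chain via Redpoint Ventures LLC (R3): 26% × 39% = 10.14% of Stonebridge Services GmbH.
Aggregating (R2): 14.25% + 12.76% + 10.14% = 37.15%.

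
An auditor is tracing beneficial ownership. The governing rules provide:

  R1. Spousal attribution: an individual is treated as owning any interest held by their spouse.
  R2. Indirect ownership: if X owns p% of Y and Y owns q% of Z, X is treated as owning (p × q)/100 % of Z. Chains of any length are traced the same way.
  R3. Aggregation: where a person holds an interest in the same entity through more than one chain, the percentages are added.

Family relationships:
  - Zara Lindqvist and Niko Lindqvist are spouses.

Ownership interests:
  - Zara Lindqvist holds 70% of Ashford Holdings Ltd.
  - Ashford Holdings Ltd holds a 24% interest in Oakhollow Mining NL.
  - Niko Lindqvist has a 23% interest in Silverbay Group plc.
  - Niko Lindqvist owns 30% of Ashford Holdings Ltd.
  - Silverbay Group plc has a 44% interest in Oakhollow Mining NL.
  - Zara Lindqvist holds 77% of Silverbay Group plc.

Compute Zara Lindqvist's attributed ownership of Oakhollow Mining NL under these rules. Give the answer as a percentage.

68%

By spousal attribution (R1), Zara Lindqvist is treated as also owning Niko Lindqvist's interest in Silverbay Group plc, giving 77% + 23% = 100%.
By spousal attribution (R1), Zara Lindqvist is treated as also owning Niko Lindqvist's interest in Ashford Holdings Ltd, giving 70% + 30% = 100%.
Chain via Silverbay Group plc (R2): 100% × 44% = 44% of Oakhollow Mining NL.
Chain via Ashford Holdings Ltd (R2): 100% × 24% = 24% of Oakhollow Mining NL.
Aggregating (R3): 44% + 24% = 68%.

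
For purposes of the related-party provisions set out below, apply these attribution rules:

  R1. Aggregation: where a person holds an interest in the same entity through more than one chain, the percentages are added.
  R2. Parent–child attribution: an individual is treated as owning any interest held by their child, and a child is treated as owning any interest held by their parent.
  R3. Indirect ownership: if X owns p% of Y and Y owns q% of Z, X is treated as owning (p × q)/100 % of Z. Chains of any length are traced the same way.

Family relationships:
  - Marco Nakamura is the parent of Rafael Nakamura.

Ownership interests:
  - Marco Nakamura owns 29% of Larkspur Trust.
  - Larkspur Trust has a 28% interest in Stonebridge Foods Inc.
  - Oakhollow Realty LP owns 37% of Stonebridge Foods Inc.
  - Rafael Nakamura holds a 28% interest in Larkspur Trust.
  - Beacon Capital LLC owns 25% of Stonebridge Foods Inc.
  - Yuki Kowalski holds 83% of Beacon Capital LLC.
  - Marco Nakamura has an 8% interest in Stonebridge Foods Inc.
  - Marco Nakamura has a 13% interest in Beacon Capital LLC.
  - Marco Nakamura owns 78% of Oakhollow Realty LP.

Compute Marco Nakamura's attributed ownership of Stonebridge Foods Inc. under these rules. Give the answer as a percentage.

56.07%

By parent–child attribution (R2), Marco Nakamura is treated as also owning Rafael Nakamura's interest in Larkspur Trust, giving 29% + 28% = 57%.
Chain via Larkspur Trust (R3): 57% × 28% = 15.96% of Stonebridge Foods Inc.
Chain via Beacon Capital LLC (R3): 13% × 25% = 3.25% of Stonebridge Foods Inc.
Chain via Oakhollow Realty LP (R3): 78% × 37% = 28.86% of Stonebridge Foods Inc.
Direct interest in Stonebridge Foods Inc: 8%.
Aggregating (R1): 15.96% + 3.25% + 28.86% + 8% = 56.07%.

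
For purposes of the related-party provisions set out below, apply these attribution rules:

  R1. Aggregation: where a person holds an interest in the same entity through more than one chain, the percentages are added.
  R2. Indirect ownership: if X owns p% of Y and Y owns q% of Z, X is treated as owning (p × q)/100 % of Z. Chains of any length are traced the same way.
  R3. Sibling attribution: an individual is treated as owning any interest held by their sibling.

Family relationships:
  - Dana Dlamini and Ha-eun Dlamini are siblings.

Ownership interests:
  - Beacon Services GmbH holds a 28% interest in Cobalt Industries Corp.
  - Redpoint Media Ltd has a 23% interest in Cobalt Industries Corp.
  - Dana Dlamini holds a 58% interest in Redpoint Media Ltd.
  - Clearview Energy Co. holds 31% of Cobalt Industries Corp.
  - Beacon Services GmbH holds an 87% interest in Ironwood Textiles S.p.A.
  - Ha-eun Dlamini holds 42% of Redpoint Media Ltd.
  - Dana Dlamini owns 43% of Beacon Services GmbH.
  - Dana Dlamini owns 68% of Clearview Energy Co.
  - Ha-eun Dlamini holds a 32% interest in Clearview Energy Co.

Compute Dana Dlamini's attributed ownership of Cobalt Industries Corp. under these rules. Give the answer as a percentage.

66.04%

By sibling attribution (R3), Dana Dlamini is treated as also owning Ha-eun Dlamini's interest in Redpoint Media Ltd, giving 58% + 42% = 100%.
By sibling attribution (R3), Dana Dlamini is treated as also owning Ha-eun Dlamini's interest in Clearview Energy Co, giving 68% + 32% = 100%.
Chain via Redpoint Media Ltd (R2): 100% × 23% = 23% of Cobalt Industries Corp.
Chain via Beacon Services GmbH (R2): 43% × 28% = 12.04% of Cobalt Industries Corp.
Chain via Clearview Energy Co. (R2): 100% × 31% = 31% of Cobalt Industries Corp.
Aggregating (R1): 23% + 12.04% + 31% = 66.04%.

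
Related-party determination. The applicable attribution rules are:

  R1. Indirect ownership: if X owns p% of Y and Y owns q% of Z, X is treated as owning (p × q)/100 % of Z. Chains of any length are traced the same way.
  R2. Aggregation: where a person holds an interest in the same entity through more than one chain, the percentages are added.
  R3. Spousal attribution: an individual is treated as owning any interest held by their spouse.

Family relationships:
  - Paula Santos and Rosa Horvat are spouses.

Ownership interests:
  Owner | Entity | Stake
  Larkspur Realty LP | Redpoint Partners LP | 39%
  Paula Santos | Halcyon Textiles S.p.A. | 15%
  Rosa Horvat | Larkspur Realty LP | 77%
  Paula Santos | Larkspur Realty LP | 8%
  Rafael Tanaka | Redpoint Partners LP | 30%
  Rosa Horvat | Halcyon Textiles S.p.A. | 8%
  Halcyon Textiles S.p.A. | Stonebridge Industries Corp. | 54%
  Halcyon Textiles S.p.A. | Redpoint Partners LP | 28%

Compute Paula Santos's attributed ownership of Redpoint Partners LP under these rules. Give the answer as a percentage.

By spousal attribution (R3), Paula Santos is treated as also owning Rosa Horvat's interest in Larkspur Realty LP, giving 8% + 77% = 85%.
By spousal attribution (R3), Paula Santos is treated as also owning Rosa Horvat's interest in Halcyon Textiles S.p.A, giving 15% + 8% = 23%.
Chain via Larkspur Realty LP (R1): 85% × 39% = 33.15% of Redpoint Partners LP.
Chain via Halcyon Textiles S.p.A. (R1): 23% × 28% = 6.44% of Redpoint Partners LP.
Aggregating (R2): 33.15% + 6.44% = 39.59%.

39.59%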